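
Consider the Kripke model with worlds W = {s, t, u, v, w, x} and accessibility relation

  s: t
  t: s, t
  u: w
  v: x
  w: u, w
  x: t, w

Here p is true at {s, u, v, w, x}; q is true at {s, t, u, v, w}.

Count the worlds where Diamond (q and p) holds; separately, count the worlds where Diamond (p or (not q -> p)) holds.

4 and 6

For Diamond (q and p):
s: successors {t}; q and p there: t:F. ✗
t: successors {s, t}; q and p there: s:T, t:F. ✓
u: successors {w}; q and p there: w:T. ✓
v: successors {x}; q and p there: x:F. ✗
w: successors {u, w}; q and p there: u:T, w:T. ✓
x: successors {t, w}; q and p there: t:F, w:T. ✓
— 4 worlds.
For Diamond (p or (not q -> p)):
s: successors {t}; p or (not q -> p) there: t:T. ✓
t: successors {s, t}; p or (not q -> p) there: s:T, t:T. ✓
u: successors {w}; p or (not q -> p) there: w:T. ✓
v: successors {x}; p or (not q -> p) there: x:T. ✓
w: successors {u, w}; p or (not q -> p) there: u:T, w:T. ✓
x: successors {t, w}; p or (not q -> p) there: t:T, w:T. ✓
— 6 worlds.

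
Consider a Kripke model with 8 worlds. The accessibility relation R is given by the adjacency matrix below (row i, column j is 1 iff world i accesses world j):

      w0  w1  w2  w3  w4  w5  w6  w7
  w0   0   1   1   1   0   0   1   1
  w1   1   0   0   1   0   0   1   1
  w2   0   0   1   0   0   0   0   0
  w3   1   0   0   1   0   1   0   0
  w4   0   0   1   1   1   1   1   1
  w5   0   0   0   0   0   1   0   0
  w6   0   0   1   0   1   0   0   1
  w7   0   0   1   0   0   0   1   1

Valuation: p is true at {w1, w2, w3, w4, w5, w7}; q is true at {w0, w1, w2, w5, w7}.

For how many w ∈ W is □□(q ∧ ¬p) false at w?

w0: successors {w1, w2, w3, w6, w7}; □(q ∧ ¬p) there: w1:F, w2:F, w3:F, w6:F, w7:F. ✗
w1: successors {w0, w3, w6, w7}; □(q ∧ ¬p) there: w0:F, w3:F, w6:F, w7:F. ✗
w2: successors {w2}; □(q ∧ ¬p) there: w2:F. ✗
w3: successors {w0, w3, w5}; □(q ∧ ¬p) there: w0:F, w3:F, w5:F. ✗
w4: successors {w2, w3, w4, w5, w6, w7}; □(q ∧ ¬p) there: w2:F, w3:F, w4:F, w5:F, w6:F, w7:F. ✗
w5: successors {w5}; □(q ∧ ¬p) there: w5:F. ✗
w6: successors {w2, w4, w7}; □(q ∧ ¬p) there: w2:F, w4:F, w7:F. ✗
w7: successors {w2, w6, w7}; □(q ∧ ¬p) there: w2:F, w6:F, w7:F. ✗
Satisfying worlds: ∅.
So □□(q ∧ ¬p) fails at the other 8 worlds.

8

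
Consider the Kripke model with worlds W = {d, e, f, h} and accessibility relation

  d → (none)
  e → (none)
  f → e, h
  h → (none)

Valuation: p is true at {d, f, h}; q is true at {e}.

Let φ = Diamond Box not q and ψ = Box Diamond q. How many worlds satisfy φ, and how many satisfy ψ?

1 and 3

For Diamond Box not q:
d: no successors, so Diamond Box not q fails. ✗
e: no successors, so Diamond Box not q fails. ✗
f: successors {e, h}; Box not q there: e:T, h:T. ✓
h: no successors, so Diamond Box not q fails. ✗
— 1 world.
For Box Diamond q:
d: no successors, so Box Diamond q holds vacuously. ✓
e: no successors, so Box Diamond q holds vacuously. ✓
f: successors {e, h}; Diamond q there: e:F, h:F. ✗
h: no successors, so Box Diamond q holds vacuously. ✓
— 3 worlds.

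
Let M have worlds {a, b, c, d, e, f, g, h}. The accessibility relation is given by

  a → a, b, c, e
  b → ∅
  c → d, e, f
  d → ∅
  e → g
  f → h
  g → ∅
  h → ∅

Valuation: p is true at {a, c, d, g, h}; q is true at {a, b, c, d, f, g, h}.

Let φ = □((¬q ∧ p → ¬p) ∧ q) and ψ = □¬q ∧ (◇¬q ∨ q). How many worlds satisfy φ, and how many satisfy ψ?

For □((¬q ∧ p → ¬p) ∧ q):
a: successors {a, b, c, e}; (¬q ∧ p → ¬p) ∧ q there: a:T, b:T, c:T, e:F. ✗
b: no successors, so □((¬q ∧ p → ¬p) ∧ q) holds vacuously. ✓
c: successors {d, e, f}; (¬q ∧ p → ¬p) ∧ q there: d:T, e:F, f:T. ✗
d: no successors, so □((¬q ∧ p → ¬p) ∧ q) holds vacuously. ✓
e: successors {g}; (¬q ∧ p → ¬p) ∧ q there: g:T. ✓
f: successors {h}; (¬q ∧ p → ¬p) ∧ q there: h:T. ✓
g: no successors, so □((¬q ∧ p → ¬p) ∧ q) holds vacuously. ✓
h: no successors, so □((¬q ∧ p → ¬p) ∧ q) holds vacuously. ✓
— 6 worlds.
For □¬q ∧ (◇¬q ∨ q):
a: □¬q is F, ◇¬q ∨ q is T. ✗
b: □¬q is T, ◇¬q ∨ q is T. ✓
c: □¬q is F, ◇¬q ∨ q is T. ✗
d: □¬q is T, ◇¬q ∨ q is T. ✓
e: □¬q is F, ◇¬q ∨ q is F. ✗
f: □¬q is F, ◇¬q ∨ q is T. ✗
g: □¬q is T, ◇¬q ∨ q is T. ✓
h: □¬q is T, ◇¬q ∨ q is T. ✓
— 4 worlds.

6 and 4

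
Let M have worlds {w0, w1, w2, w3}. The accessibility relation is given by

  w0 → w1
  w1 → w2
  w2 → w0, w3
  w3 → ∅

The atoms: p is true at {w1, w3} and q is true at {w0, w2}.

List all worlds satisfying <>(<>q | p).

w0: successors {w1}; <>q | p there: w1:T. ✓
w1: successors {w2}; <>q | p there: w2:T. ✓
w2: successors {w0, w3}; <>q | p there: w0:F, w3:T. ✓
w3: no successors, so <>(<>q | p) fails. ✗

{w0, w1, w2}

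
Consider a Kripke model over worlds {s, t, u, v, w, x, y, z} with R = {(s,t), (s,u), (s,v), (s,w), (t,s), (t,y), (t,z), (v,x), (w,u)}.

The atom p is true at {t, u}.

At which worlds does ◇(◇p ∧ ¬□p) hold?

{t}

s: successors {t, u, v, w}; ◇p ∧ ¬□p there: t:F, u:F, v:F, w:F. ✗
t: successors {s, y, z}; ◇p ∧ ¬□p there: s:T, y:F, z:F. ✓
u: no successors, so ◇(◇p ∧ ¬□p) fails. ✗
v: successors {x}; ◇p ∧ ¬□p there: x:F. ✗
w: successors {u}; ◇p ∧ ¬□p there: u:F. ✗
x: no successors, so ◇(◇p ∧ ¬□p) fails. ✗
y: no successors, so ◇(◇p ∧ ¬□p) fails. ✗
z: no successors, so ◇(◇p ∧ ¬□p) fails. ✗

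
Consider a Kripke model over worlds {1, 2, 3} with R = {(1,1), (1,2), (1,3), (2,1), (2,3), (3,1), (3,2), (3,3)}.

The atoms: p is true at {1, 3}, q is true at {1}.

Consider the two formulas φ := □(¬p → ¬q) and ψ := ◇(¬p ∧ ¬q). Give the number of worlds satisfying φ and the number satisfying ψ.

For □(¬p → ¬q):
1: successors {1, 2, 3}; ¬p → ¬q there: 1:T, 2:T, 3:T. ✓
2: successors {1, 3}; ¬p → ¬q there: 1:T, 3:T. ✓
3: successors {1, 2, 3}; ¬p → ¬q there: 1:T, 2:T, 3:T. ✓
— 3 worlds.
For ◇(¬p ∧ ¬q):
1: successors {1, 2, 3}; ¬p ∧ ¬q there: 1:F, 2:T, 3:F. ✓
2: successors {1, 3}; ¬p ∧ ¬q there: 1:F, 3:F. ✗
3: successors {1, 2, 3}; ¬p ∧ ¬q there: 1:F, 2:T, 3:F. ✓
— 2 worlds.

3 and 2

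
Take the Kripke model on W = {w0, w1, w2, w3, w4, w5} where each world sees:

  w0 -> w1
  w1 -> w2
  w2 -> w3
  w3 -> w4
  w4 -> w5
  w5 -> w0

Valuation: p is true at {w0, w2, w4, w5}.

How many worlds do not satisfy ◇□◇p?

w0: successors {w1}; □◇p there: w1:F. ✗
w1: successors {w2}; □◇p there: w2:T. ✓
w2: successors {w3}; □◇p there: w3:T. ✓
w3: successors {w4}; □◇p there: w4:T. ✓
w4: successors {w5}; □◇p there: w5:F. ✗
w5: successors {w0}; □◇p there: w0:T. ✓
Satisfying worlds: {w1, w2, w3, w5}.
So ◇□◇p fails at the other 2 worlds.

2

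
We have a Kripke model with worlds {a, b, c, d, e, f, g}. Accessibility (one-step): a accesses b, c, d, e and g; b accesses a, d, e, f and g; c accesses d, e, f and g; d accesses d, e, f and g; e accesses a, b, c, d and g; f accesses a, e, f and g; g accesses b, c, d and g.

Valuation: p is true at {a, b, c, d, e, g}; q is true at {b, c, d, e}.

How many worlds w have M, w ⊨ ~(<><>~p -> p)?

a: <><>~p -> p is T. ✗
b: <><>~p -> p is T. ✗
c: <><>~p -> p is T. ✗
d: <><>~p -> p is T. ✗
e: <><>~p -> p is T. ✗
f: <><>~p -> p is F. ✓
g: <><>~p -> p is T. ✗
Satisfying worlds: {f}.

1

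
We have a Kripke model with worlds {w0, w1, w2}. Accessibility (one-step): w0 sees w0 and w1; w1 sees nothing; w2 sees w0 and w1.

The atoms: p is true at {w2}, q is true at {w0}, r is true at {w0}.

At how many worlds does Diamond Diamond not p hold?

2

w0: successors {w0, w1}; Diamond not p there: w0:T, w1:F. ✓
w1: no successors, so Diamond Diamond not p fails. ✗
w2: successors {w0, w1}; Diamond not p there: w0:T, w1:F. ✓
Satisfying worlds: {w0, w2}.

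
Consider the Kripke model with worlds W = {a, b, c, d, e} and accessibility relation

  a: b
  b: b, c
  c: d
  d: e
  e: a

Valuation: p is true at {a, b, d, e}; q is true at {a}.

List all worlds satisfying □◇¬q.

a: successors {b}; ◇¬q there: b:T. ✓
b: successors {b, c}; ◇¬q there: b:T, c:T. ✓
c: successors {d}; ◇¬q there: d:T. ✓
d: successors {e}; ◇¬q there: e:F. ✗
e: successors {a}; ◇¬q there: a:T. ✓

{a, b, c, e}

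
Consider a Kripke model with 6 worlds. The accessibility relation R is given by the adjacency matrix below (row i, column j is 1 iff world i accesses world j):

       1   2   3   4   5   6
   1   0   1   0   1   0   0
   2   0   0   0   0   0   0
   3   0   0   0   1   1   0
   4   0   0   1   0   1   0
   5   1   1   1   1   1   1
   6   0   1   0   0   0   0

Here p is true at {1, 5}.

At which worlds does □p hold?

1: successors {2, 4}; p there: 2:F, 4:F. ✗
2: no successors, so □p holds vacuously. ✓
3: successors {4, 5}; p there: 4:F, 5:T. ✗
4: successors {3, 5}; p there: 3:F, 5:T. ✗
5: successors {1, 2, 3, 4, 5, 6}; p there: 1:T, 2:F, 3:F, 4:F, 5:T, 6:F. ✗
6: successors {2}; p there: 2:F. ✗

{2}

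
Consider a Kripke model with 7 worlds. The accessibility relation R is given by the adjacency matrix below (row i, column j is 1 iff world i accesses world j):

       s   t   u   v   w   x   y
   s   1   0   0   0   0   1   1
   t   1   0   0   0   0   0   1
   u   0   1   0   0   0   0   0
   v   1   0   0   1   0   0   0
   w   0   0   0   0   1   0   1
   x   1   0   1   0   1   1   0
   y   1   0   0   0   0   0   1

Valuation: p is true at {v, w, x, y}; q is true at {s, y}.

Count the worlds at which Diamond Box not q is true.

s: successors {s, x, y}; Box not q there: s:F, x:F, y:F. ✗
t: successors {s, y}; Box not q there: s:F, y:F. ✗
u: successors {t}; Box not q there: t:F. ✗
v: successors {s, v}; Box not q there: s:F, v:F. ✗
w: successors {w, y}; Box not q there: w:F, y:F. ✗
x: successors {s, u, w, x}; Box not q there: s:F, u:T, w:F, x:F. ✓
y: successors {s, y}; Box not q there: s:F, y:F. ✗
Satisfying worlds: {x}.

1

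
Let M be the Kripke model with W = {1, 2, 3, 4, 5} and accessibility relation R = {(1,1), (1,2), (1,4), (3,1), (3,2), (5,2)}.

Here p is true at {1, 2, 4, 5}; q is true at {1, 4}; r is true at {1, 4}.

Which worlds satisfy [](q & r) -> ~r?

{1, 2, 3, 5}

1: [](q & r) is F, ~r is F. ✓
2: [](q & r) is T, ~r is T. ✓
3: [](q & r) is F, ~r is T. ✓
4: [](q & r) is T, ~r is F. ✗
5: [](q & r) is F, ~r is T. ✓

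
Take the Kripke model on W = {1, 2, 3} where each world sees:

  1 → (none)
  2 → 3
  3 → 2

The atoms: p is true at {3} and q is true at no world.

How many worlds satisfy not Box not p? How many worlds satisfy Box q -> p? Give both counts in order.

For not Box not p:
1: Box not p is T. ✗
2: Box not p is F. ✓
3: Box not p is T. ✗
— 1 world.
For Box q -> p:
1: Box q is T, p is F. ✗
2: Box q is F, p is F. ✓
3: Box q is F, p is T. ✓
— 2 worlds.

1 and 2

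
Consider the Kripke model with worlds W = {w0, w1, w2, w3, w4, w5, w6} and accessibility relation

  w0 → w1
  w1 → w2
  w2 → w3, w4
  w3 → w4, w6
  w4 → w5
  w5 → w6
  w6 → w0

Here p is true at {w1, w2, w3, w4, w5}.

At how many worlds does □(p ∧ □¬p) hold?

1

w0: successors {w1}; p ∧ □¬p there: w1:F. ✗
w1: successors {w2}; p ∧ □¬p there: w2:F. ✗
w2: successors {w3, w4}; p ∧ □¬p there: w3:F, w4:F. ✗
w3: successors {w4, w6}; p ∧ □¬p there: w4:F, w6:F. ✗
w4: successors {w5}; p ∧ □¬p there: w5:T. ✓
w5: successors {w6}; p ∧ □¬p there: w6:F. ✗
w6: successors {w0}; p ∧ □¬p there: w0:F. ✗
Satisfying worlds: {w4}.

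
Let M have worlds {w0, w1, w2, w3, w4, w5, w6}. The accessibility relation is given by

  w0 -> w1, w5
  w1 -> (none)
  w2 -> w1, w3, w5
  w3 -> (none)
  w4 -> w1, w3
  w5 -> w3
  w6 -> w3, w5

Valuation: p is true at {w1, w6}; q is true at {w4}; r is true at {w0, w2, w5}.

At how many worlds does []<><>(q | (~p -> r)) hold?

2

w0: successors {w1, w5}; <><>(q | (~p -> r)) there: w1:F, w5:F. ✗
w1: no successors, so []<><>(q | (~p -> r)) holds vacuously. ✓
w2: successors {w1, w3, w5}; <><>(q | (~p -> r)) there: w1:F, w3:F, w5:F. ✗
w3: no successors, so []<><>(q | (~p -> r)) holds vacuously. ✓
w4: successors {w1, w3}; <><>(q | (~p -> r)) there: w1:F, w3:F. ✗
w5: successors {w3}; <><>(q | (~p -> r)) there: w3:F. ✗
w6: successors {w3, w5}; <><>(q | (~p -> r)) there: w3:F, w5:F. ✗
Satisfying worlds: {w1, w3}.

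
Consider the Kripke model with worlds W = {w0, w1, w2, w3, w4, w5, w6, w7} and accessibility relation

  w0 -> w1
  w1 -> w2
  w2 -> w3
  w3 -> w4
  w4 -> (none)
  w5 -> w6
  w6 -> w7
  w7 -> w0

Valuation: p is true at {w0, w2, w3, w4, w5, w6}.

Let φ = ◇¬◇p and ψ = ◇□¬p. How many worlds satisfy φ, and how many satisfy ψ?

For ◇¬◇p:
w0: successors {w1}; ¬◇p there: w1:F. ✗
w1: successors {w2}; ¬◇p there: w2:F. ✗
w2: successors {w3}; ¬◇p there: w3:F. ✗
w3: successors {w4}; ¬◇p there: w4:T. ✓
w4: no successors, so ◇¬◇p fails. ✗
w5: successors {w6}; ¬◇p there: w6:T. ✓
w6: successors {w7}; ¬◇p there: w7:F. ✗
w7: successors {w0}; ¬◇p there: w0:T. ✓
— 3 worlds.
For ◇□¬p:
w0: successors {w1}; □¬p there: w1:F. ✗
w1: successors {w2}; □¬p there: w2:F. ✗
w2: successors {w3}; □¬p there: w3:F. ✗
w3: successors {w4}; □¬p there: w4:T. ✓
w4: no successors, so ◇□¬p fails. ✗
w5: successors {w6}; □¬p there: w6:T. ✓
w6: successors {w7}; □¬p there: w7:F. ✗
w7: successors {w0}; □¬p there: w0:T. ✓
— 3 worlds.

3 and 3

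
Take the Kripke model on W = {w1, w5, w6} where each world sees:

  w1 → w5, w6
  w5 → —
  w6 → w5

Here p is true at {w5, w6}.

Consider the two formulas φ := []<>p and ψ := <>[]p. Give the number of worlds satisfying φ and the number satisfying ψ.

1 and 2

For []<>p:
w1: successors {w5, w6}; <>p there: w5:F, w6:T. ✗
w5: no successors, so []<>p holds vacuously. ✓
w6: successors {w5}; <>p there: w5:F. ✗
— 1 world.
For <>[]p:
w1: successors {w5, w6}; []p there: w5:T, w6:T. ✓
w5: no successors, so <>[]p fails. ✗
w6: successors {w5}; []p there: w5:T. ✓
— 2 worlds.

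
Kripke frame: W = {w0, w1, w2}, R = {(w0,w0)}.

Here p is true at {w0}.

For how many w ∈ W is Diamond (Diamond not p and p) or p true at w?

1

w0: Diamond (Diamond not p and p) is F, p is T. ✓
w1: Diamond (Diamond not p and p) is F, p is F. ✗
w2: Diamond (Diamond not p and p) is F, p is F. ✗
Satisfying worlds: {w0}.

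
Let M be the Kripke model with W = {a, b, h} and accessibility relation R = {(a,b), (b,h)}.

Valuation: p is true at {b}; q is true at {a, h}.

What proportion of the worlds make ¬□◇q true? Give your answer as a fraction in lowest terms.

1/3

a: □◇q is T. ✗
b: □◇q is F. ✓
h: □◇q is T. ✗
That's 1 of 3 worlds, so 1/3.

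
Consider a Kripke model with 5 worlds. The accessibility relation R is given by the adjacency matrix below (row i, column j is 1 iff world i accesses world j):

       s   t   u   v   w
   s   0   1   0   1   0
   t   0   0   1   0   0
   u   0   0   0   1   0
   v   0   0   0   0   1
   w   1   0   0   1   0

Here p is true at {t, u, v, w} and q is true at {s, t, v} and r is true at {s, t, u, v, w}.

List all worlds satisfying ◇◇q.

s: successors {t, v}; ◇q there: t:F, v:F. ✗
t: successors {u}; ◇q there: u:T. ✓
u: successors {v}; ◇q there: v:F. ✗
v: successors {w}; ◇q there: w:T. ✓
w: successors {s, v}; ◇q there: s:T, v:F. ✓

{t, v, w}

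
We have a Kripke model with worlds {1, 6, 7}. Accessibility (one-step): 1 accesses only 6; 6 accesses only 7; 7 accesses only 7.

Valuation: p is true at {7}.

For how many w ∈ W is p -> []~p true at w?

1: p is F, []~p is T. ✓
6: p is F, []~p is F. ✓
7: p is T, []~p is F. ✗
Satisfying worlds: {1, 6}.

2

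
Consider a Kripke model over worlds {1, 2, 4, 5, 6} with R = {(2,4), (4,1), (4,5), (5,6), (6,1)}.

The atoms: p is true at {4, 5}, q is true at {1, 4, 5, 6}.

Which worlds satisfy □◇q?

1: no successors, so □◇q holds vacuously. ✓
2: successors {4}; ◇q there: 4:T. ✓
4: successors {1, 5}; ◇q there: 1:F, 5:T. ✗
5: successors {6}; ◇q there: 6:T. ✓
6: successors {1}; ◇q there: 1:F. ✗

{1, 2, 5}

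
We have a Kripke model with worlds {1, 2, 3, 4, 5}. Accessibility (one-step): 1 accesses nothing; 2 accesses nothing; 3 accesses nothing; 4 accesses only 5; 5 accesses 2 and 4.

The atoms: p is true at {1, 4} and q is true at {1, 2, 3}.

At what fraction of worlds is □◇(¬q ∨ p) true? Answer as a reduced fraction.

1: no successors, so □◇(¬q ∨ p) holds vacuously. ✓
2: no successors, so □◇(¬q ∨ p) holds vacuously. ✓
3: no successors, so □◇(¬q ∨ p) holds vacuously. ✓
4: successors {5}; ◇(¬q ∨ p) there: 5:T. ✓
5: successors {2, 4}; ◇(¬q ∨ p) there: 2:F, 4:T. ✗
That's 4 of 5 worlds, so 4/5.

4/5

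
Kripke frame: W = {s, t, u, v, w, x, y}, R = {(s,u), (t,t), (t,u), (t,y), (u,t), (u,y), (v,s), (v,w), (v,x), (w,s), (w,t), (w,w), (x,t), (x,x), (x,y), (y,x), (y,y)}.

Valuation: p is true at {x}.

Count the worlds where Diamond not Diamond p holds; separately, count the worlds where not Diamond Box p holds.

For Diamond not Diamond p:
s: successors {u}; not Diamond p there: u:T. ✓
t: successors {t, u, y}; not Diamond p there: t:T, u:T, y:F. ✓
u: successors {t, y}; not Diamond p there: t:T, y:F. ✓
v: successors {s, w, x}; not Diamond p there: s:T, w:T, x:F. ✓
w: successors {s, t, w}; not Diamond p there: s:T, t:T, w:T. ✓
x: successors {t, x, y}; not Diamond p there: t:T, x:F, y:F. ✓
y: successors {x, y}; not Diamond p there: x:F, y:F. ✗
— 6 worlds.
For not Diamond Box p:
s: Diamond Box p is F. ✓
t: Diamond Box p is F. ✓
u: Diamond Box p is F. ✓
v: Diamond Box p is F. ✓
w: Diamond Box p is F. ✓
x: Diamond Box p is F. ✓
y: Diamond Box p is F. ✓
— 7 worlds.

6 and 7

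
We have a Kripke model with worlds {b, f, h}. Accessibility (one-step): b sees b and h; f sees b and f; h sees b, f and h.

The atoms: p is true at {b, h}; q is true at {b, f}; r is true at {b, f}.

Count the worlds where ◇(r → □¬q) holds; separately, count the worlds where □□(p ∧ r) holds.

2 and 0

For ◇(r → □¬q):
b: successors {b, h}; r → □¬q there: b:F, h:T. ✓
f: successors {b, f}; r → □¬q there: b:F, f:F. ✗
h: successors {b, f, h}; r → □¬q there: b:F, f:F, h:T. ✓
— 2 worlds.
For □□(p ∧ r):
b: successors {b, h}; □(p ∧ r) there: b:F, h:F. ✗
f: successors {b, f}; □(p ∧ r) there: b:F, f:F. ✗
h: successors {b, f, h}; □(p ∧ r) there: b:F, f:F, h:F. ✗
— 0 worlds.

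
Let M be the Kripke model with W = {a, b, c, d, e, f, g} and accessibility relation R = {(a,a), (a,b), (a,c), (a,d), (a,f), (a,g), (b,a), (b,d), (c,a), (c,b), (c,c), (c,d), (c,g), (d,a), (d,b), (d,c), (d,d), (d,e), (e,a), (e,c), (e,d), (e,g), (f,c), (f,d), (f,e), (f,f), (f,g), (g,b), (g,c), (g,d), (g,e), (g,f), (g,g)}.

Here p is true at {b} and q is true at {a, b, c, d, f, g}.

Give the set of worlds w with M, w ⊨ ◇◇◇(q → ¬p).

{a, b, c, d, e, f, g}

a: successors {a, b, c, d, f, g}; ◇◇(q → ¬p) there: a:T, b:T, c:T, d:T, f:T, g:T. ✓
b: successors {a, d}; ◇◇(q → ¬p) there: a:T, d:T. ✓
c: successors {a, b, c, d, g}; ◇◇(q → ¬p) there: a:T, b:T, c:T, d:T, g:T. ✓
d: successors {a, b, c, d, e}; ◇◇(q → ¬p) there: a:T, b:T, c:T, d:T, e:T. ✓
e: successors {a, c, d, g}; ◇◇(q → ¬p) there: a:T, c:T, d:T, g:T. ✓
f: successors {c, d, e, f, g}; ◇◇(q → ¬p) there: c:T, d:T, e:T, f:T, g:T. ✓
g: successors {b, c, d, e, f, g}; ◇◇(q → ¬p) there: b:T, c:T, d:T, e:T, f:T, g:T. ✓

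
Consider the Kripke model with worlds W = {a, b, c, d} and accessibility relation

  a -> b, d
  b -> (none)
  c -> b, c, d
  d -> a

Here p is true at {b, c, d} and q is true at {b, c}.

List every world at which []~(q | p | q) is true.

{b, d}

a: successors {b, d}; ~(q | p | q) there: b:F, d:F. ✗
b: no successors, so []~(q | p | q) holds vacuously. ✓
c: successors {b, c, d}; ~(q | p | q) there: b:F, c:F, d:F. ✗
d: successors {a}; ~(q | p | q) there: a:T. ✓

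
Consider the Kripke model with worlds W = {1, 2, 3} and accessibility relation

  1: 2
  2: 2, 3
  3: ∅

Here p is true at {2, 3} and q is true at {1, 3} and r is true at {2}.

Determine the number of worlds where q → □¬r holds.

1: q is T, □¬r is F. ✗
2: q is F, □¬r is F. ✓
3: q is T, □¬r is T. ✓
Satisfying worlds: {2, 3}.

2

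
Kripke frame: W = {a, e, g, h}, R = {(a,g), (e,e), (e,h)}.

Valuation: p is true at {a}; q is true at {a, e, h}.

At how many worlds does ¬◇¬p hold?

a: ◇¬p is T. ✗
e: ◇¬p is T. ✗
g: ◇¬p is F. ✓
h: ◇¬p is F. ✓
Satisfying worlds: {g, h}.

2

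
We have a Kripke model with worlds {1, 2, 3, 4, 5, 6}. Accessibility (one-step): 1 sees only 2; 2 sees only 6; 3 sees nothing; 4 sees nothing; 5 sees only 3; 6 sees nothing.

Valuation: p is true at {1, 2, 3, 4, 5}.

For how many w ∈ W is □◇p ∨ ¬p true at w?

3

1: □◇p is F, ¬p is F. ✗
2: □◇p is F, ¬p is F. ✗
3: □◇p is T, ¬p is F. ✓
4: □◇p is T, ¬p is F. ✓
5: □◇p is F, ¬p is F. ✗
6: □◇p is T, ¬p is T. ✓
Satisfying worlds: {3, 4, 6}.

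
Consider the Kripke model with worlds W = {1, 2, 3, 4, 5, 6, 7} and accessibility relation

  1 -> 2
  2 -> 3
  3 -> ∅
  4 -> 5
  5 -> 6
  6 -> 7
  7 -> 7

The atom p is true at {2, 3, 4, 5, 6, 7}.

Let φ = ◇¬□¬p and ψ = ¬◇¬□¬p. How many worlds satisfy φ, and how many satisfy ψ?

For ◇¬□¬p:
1: successors {2}; ¬□¬p there: 2:T. ✓
2: successors {3}; ¬□¬p there: 3:F. ✗
3: no successors, so ◇¬□¬p fails. ✗
4: successors {5}; ¬□¬p there: 5:T. ✓
5: successors {6}; ¬□¬p there: 6:T. ✓
6: successors {7}; ¬□¬p there: 7:T. ✓
7: successors {7}; ¬□¬p there: 7:T. ✓
— 5 worlds.
For ¬◇¬□¬p:
1: ◇¬□¬p is T. ✗
2: ◇¬□¬p is F. ✓
3: ◇¬□¬p is F. ✓
4: ◇¬□¬p is T. ✗
5: ◇¬□¬p is T. ✗
6: ◇¬□¬p is T. ✗
7: ◇¬□¬p is T. ✗
— 2 worlds.

5 and 2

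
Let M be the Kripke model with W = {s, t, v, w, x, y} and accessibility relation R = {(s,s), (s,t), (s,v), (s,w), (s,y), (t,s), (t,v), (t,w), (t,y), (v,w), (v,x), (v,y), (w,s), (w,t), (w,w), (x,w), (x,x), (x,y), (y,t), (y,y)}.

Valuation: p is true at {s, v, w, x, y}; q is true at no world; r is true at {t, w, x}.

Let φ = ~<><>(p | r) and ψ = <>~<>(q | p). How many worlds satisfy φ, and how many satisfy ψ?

0 and 0

For ~<><>(p | r):
s: <><>(p | r) is T. ✗
t: <><>(p | r) is T. ✗
v: <><>(p | r) is T. ✗
w: <><>(p | r) is T. ✗
x: <><>(p | r) is T. ✗
y: <><>(p | r) is T. ✗
— 0 worlds.
For <>~<>(q | p):
s: successors {s, t, v, w, y}; ~<>(q | p) there: s:F, t:F, v:F, w:F, y:F. ✗
t: successors {s, v, w, y}; ~<>(q | p) there: s:F, v:F, w:F, y:F. ✗
v: successors {w, x, y}; ~<>(q | p) there: w:F, x:F, y:F. ✗
w: successors {s, t, w}; ~<>(q | p) there: s:F, t:F, w:F. ✗
x: successors {w, x, y}; ~<>(q | p) there: w:F, x:F, y:F. ✗
y: successors {t, y}; ~<>(q | p) there: t:F, y:F. ✗
— 0 worlds.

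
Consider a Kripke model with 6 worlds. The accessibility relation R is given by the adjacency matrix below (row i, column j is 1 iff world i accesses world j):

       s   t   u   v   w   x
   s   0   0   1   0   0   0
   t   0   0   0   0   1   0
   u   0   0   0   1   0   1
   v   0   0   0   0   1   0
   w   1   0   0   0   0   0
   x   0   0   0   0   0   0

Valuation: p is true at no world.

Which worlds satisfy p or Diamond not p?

s: p is F, Diamond not p is T. ✓
t: p is F, Diamond not p is T. ✓
u: p is F, Diamond not p is T. ✓
v: p is F, Diamond not p is T. ✓
w: p is F, Diamond not p is T. ✓
x: p is F, Diamond not p is F. ✗

{s, t, u, v, w}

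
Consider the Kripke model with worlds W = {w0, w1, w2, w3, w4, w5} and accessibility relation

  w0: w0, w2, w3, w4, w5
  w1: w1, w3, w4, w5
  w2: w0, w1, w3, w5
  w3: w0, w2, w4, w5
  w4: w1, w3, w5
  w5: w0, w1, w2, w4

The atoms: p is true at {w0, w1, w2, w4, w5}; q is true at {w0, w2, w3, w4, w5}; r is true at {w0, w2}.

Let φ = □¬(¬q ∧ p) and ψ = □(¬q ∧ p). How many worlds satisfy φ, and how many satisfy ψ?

2 and 0

For □¬(¬q ∧ p):
w0: successors {w0, w2, w3, w4, w5}; ¬(¬q ∧ p) there: w0:T, w2:T, w3:T, w4:T, w5:T. ✓
w1: successors {w1, w3, w4, w5}; ¬(¬q ∧ p) there: w1:F, w3:T, w4:T, w5:T. ✗
w2: successors {w0, w1, w3, w5}; ¬(¬q ∧ p) there: w0:T, w1:F, w3:T, w5:T. ✗
w3: successors {w0, w2, w4, w5}; ¬(¬q ∧ p) there: w0:T, w2:T, w4:T, w5:T. ✓
w4: successors {w1, w3, w5}; ¬(¬q ∧ p) there: w1:F, w3:T, w5:T. ✗
w5: successors {w0, w1, w2, w4}; ¬(¬q ∧ p) there: w0:T, w1:F, w2:T, w4:T. ✗
— 2 worlds.
For □(¬q ∧ p):
w0: successors {w0, w2, w3, w4, w5}; ¬q ∧ p there: w0:F, w2:F, w3:F, w4:F, w5:F. ✗
w1: successors {w1, w3, w4, w5}; ¬q ∧ p there: w1:T, w3:F, w4:F, w5:F. ✗
w2: successors {w0, w1, w3, w5}; ¬q ∧ p there: w0:F, w1:T, w3:F, w5:F. ✗
w3: successors {w0, w2, w4, w5}; ¬q ∧ p there: w0:F, w2:F, w4:F, w5:F. ✗
w4: successors {w1, w3, w5}; ¬q ∧ p there: w1:T, w3:F, w5:F. ✗
w5: successors {w0, w1, w2, w4}; ¬q ∧ p there: w0:F, w1:T, w2:F, w4:F. ✗
— 0 worlds.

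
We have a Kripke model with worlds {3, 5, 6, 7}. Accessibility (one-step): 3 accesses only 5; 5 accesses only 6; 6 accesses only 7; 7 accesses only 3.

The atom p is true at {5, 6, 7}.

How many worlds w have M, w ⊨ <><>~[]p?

3: successors {5}; <>~[]p there: 5:F. ✗
5: successors {6}; <>~[]p there: 6:T. ✓
6: successors {7}; <>~[]p there: 7:F. ✗
7: successors {3}; <>~[]p there: 3:F. ✗
Satisfying worlds: {5}.

1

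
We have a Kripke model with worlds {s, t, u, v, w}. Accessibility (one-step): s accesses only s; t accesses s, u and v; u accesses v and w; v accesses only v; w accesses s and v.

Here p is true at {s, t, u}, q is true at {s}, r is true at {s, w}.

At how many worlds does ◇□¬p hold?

s: successors {s}; □¬p there: s:F. ✗
t: successors {s, u, v}; □¬p there: s:F, u:T, v:T. ✓
u: successors {v, w}; □¬p there: v:T, w:F. ✓
v: successors {v}; □¬p there: v:T. ✓
w: successors {s, v}; □¬p there: s:F, v:T. ✓
Satisfying worlds: {t, u, v, w}.

4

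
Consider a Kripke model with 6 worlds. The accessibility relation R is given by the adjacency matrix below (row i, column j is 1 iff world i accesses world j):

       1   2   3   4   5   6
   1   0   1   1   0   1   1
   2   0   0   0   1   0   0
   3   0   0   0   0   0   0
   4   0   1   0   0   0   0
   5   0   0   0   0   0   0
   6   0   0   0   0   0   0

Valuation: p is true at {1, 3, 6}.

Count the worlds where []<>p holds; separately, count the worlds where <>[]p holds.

3 and 1

For []<>p:
1: successors {2, 3, 5, 6}; <>p there: 2:F, 3:F, 5:F, 6:F. ✗
2: successors {4}; <>p there: 4:F. ✗
3: no successors, so []<>p holds vacuously. ✓
4: successors {2}; <>p there: 2:F. ✗
5: no successors, so []<>p holds vacuously. ✓
6: no successors, so []<>p holds vacuously. ✓
— 3 worlds.
For <>[]p:
1: successors {2, 3, 5, 6}; []p there: 2:F, 3:T, 5:T, 6:T. ✓
2: successors {4}; []p there: 4:F. ✗
3: no successors, so <>[]p fails. ✗
4: successors {2}; []p there: 2:F. ✗
5: no successors, so <>[]p fails. ✗
6: no successors, so <>[]p fails. ✗
— 1 world.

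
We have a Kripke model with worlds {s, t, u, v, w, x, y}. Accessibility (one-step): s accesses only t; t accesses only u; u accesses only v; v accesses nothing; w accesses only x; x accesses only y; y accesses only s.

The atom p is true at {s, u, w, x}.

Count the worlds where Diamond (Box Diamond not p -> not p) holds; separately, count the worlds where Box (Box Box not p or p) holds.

6 and 7

For Diamond (Box Diamond not p -> not p):
s: successors {t}; Box Diamond not p -> not p there: t:T. ✓
t: successors {u}; Box Diamond not p -> not p there: u:T. ✓
u: successors {v}; Box Diamond not p -> not p there: v:T. ✓
v: no successors, so Diamond (Box Diamond not p -> not p) fails. ✗
w: successors {x}; Box Diamond not p -> not p there: x:T. ✓
x: successors {y}; Box Diamond not p -> not p there: y:T. ✓
y: successors {s}; Box Diamond not p -> not p there: s:T. ✓
— 6 worlds.
For Box (Box Box not p or p):
s: successors {t}; Box Box not p or p there: t:T. ✓
t: successors {u}; Box Box not p or p there: u:T. ✓
u: successors {v}; Box Box not p or p there: v:T. ✓
v: no successors, so Box (Box Box not p or p) holds vacuously. ✓
w: successors {x}; Box Box not p or p there: x:T. ✓
x: successors {y}; Box Box not p or p there: y:T. ✓
y: successors {s}; Box Box not p or p there: s:T. ✓
— 7 worlds.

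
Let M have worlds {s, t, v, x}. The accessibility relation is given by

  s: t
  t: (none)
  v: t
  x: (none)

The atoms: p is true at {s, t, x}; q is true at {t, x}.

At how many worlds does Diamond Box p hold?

s: successors {t}; Box p there: t:T. ✓
t: no successors, so Diamond Box p fails. ✗
v: successors {t}; Box p there: t:T. ✓
x: no successors, so Diamond Box p fails. ✗
Satisfying worlds: {s, v}.

2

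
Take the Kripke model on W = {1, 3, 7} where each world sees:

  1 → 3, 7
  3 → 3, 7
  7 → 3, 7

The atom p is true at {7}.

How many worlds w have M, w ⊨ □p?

0

1: successors {3, 7}; p there: 3:F, 7:T. ✗
3: successors {3, 7}; p there: 3:F, 7:T. ✗
7: successors {3, 7}; p there: 3:F, 7:T. ✗
Satisfying worlds: ∅.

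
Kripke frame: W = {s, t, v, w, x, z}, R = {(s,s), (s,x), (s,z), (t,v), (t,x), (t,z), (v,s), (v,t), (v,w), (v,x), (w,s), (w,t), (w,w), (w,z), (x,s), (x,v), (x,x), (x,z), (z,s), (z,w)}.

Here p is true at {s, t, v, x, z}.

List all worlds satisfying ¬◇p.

s: ◇p is T. ✗
t: ◇p is T. ✗
v: ◇p is T. ✗
w: ◇p is T. ✗
x: ◇p is T. ✗
z: ◇p is T. ✗

∅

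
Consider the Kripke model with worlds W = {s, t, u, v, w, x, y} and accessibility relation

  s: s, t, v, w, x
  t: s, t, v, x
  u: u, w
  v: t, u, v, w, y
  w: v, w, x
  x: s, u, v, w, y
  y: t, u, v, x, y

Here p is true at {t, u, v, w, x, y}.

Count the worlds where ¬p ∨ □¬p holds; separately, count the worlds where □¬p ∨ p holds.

For ¬p ∨ □¬p:
s: ¬p is T, □¬p is F. ✓
t: ¬p is F, □¬p is F. ✗
u: ¬p is F, □¬p is F. ✗
v: ¬p is F, □¬p is F. ✗
w: ¬p is F, □¬p is F. ✗
x: ¬p is F, □¬p is F. ✗
y: ¬p is F, □¬p is F. ✗
— 1 world.
For □¬p ∨ p:
s: □¬p is F, p is F. ✗
t: □¬p is F, p is T. ✓
u: □¬p is F, p is T. ✓
v: □¬p is F, p is T. ✓
w: □¬p is F, p is T. ✓
x: □¬p is F, p is T. ✓
y: □¬p is F, p is T. ✓
— 6 worlds.

1 and 6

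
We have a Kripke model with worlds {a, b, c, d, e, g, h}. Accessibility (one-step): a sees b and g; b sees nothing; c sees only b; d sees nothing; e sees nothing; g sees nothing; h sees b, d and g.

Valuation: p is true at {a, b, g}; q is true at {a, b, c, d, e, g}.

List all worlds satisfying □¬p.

a: successors {b, g}; ¬p there: b:F, g:F. ✗
b: no successors, so □¬p holds vacuously. ✓
c: successors {b}; ¬p there: b:F. ✗
d: no successors, so □¬p holds vacuously. ✓
e: no successors, so □¬p holds vacuously. ✓
g: no successors, so □¬p holds vacuously. ✓
h: successors {b, d, g}; ¬p there: b:F, d:T, g:F. ✗

{b, d, e, g}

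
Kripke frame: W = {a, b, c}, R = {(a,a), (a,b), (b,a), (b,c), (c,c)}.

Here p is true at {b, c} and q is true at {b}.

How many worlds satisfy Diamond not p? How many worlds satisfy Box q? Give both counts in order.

For Diamond not p:
a: successors {a, b}; not p there: a:T, b:F. ✓
b: successors {a, c}; not p there: a:T, c:F. ✓
c: successors {c}; not p there: c:F. ✗
— 2 worlds.
For Box q:
a: successors {a, b}; q there: a:F, b:T. ✗
b: successors {a, c}; q there: a:F, c:F. ✗
c: successors {c}; q there: c:F. ✗
— 0 worlds.

2 and 0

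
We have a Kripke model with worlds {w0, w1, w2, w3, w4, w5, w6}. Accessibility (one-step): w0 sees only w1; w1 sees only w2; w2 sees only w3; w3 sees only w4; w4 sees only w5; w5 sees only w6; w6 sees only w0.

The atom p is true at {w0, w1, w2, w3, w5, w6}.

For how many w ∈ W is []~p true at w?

1

w0: successors {w1}; ~p there: w1:F. ✗
w1: successors {w2}; ~p there: w2:F. ✗
w2: successors {w3}; ~p there: w3:F. ✗
w3: successors {w4}; ~p there: w4:T. ✓
w4: successors {w5}; ~p there: w5:F. ✗
w5: successors {w6}; ~p there: w6:F. ✗
w6: successors {w0}; ~p there: w0:F. ✗
Satisfying worlds: {w3}.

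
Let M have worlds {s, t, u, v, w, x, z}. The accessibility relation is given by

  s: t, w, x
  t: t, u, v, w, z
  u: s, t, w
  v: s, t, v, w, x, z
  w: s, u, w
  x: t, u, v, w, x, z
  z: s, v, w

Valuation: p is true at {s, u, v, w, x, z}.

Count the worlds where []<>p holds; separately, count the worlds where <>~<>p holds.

For []<>p:
s: successors {t, w, x}; <>p there: t:T, w:T, x:T. ✓
t: successors {t, u, v, w, z}; <>p there: t:T, u:T, v:T, w:T, z:T. ✓
u: successors {s, t, w}; <>p there: s:T, t:T, w:T. ✓
v: successors {s, t, v, w, x, z}; <>p there: s:T, t:T, v:T, w:T, x:T, z:T. ✓
w: successors {s, u, w}; <>p there: s:T, u:T, w:T. ✓
x: successors {t, u, v, w, x, z}; <>p there: t:T, u:T, v:T, w:T, x:T, z:T. ✓
z: successors {s, v, w}; <>p there: s:T, v:T, w:T. ✓
— 7 worlds.
For <>~<>p:
s: successors {t, w, x}; ~<>p there: t:F, w:F, x:F. ✗
t: successors {t, u, v, w, z}; ~<>p there: t:F, u:F, v:F, w:F, z:F. ✗
u: successors {s, t, w}; ~<>p there: s:F, t:F, w:F. ✗
v: successors {s, t, v, w, x, z}; ~<>p there: s:F, t:F, v:F, w:F, x:F, z:F. ✗
w: successors {s, u, w}; ~<>p there: s:F, u:F, w:F. ✗
x: successors {t, u, v, w, x, z}; ~<>p there: t:F, u:F, v:F, w:F, x:F, z:F. ✗
z: successors {s, v, w}; ~<>p there: s:F, v:F, w:F. ✗
— 0 worlds.

7 and 0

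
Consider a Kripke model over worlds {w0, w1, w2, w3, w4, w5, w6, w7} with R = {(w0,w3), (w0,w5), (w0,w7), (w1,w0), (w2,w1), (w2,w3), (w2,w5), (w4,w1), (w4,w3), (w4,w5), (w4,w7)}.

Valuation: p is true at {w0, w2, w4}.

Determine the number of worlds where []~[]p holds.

w0: successors {w3, w5, w7}; ~[]p there: w3:F, w5:F, w7:F. ✗
w1: successors {w0}; ~[]p there: w0:T. ✓
w2: successors {w1, w3, w5}; ~[]p there: w1:F, w3:F, w5:F. ✗
w3: no successors, so []~[]p holds vacuously. ✓
w4: successors {w1, w3, w5, w7}; ~[]p there: w1:F, w3:F, w5:F, w7:F. ✗
w5: no successors, so []~[]p holds vacuously. ✓
w6: no successors, so []~[]p holds vacuously. ✓
w7: no successors, so []~[]p holds vacuously. ✓
Satisfying worlds: {w1, w3, w5, w6, w7}.

5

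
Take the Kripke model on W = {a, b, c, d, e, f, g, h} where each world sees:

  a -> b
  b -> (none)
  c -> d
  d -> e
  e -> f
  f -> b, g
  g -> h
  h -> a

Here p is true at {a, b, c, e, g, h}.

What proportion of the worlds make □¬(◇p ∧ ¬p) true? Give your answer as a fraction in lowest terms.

a: successors {b}; ¬(◇p ∧ ¬p) there: b:T. ✓
b: no successors, so □¬(◇p ∧ ¬p) holds vacuously. ✓
c: successors {d}; ¬(◇p ∧ ¬p) there: d:F. ✗
d: successors {e}; ¬(◇p ∧ ¬p) there: e:T. ✓
e: successors {f}; ¬(◇p ∧ ¬p) there: f:F. ✗
f: successors {b, g}; ¬(◇p ∧ ¬p) there: b:T, g:T. ✓
g: successors {h}; ¬(◇p ∧ ¬p) there: h:T. ✓
h: successors {a}; ¬(◇p ∧ ¬p) there: a:T. ✓
That's 6 of 8 worlds, so 6/8 = 3/4.

3/4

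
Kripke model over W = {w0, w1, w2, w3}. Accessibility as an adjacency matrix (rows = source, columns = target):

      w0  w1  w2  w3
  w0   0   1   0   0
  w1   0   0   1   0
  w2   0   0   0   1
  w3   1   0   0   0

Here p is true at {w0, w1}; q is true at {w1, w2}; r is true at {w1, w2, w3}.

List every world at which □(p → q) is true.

w0: successors {w1}; p → q there: w1:T. ✓
w1: successors {w2}; p → q there: w2:T. ✓
w2: successors {w3}; p → q there: w3:T. ✓
w3: successors {w0}; p → q there: w0:F. ✗

{w0, w1, w2}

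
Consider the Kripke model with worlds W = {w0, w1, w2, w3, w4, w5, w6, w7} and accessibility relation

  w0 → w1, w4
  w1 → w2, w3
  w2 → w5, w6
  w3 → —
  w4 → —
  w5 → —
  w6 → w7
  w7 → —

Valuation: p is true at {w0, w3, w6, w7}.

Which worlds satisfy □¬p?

{w0, w3, w4, w5, w7}

w0: successors {w1, w4}; ¬p there: w1:T, w4:T. ✓
w1: successors {w2, w3}; ¬p there: w2:T, w3:F. ✗
w2: successors {w5, w6}; ¬p there: w5:T, w6:F. ✗
w3: no successors, so □¬p holds vacuously. ✓
w4: no successors, so □¬p holds vacuously. ✓
w5: no successors, so □¬p holds vacuously. ✓
w6: successors {w7}; ¬p there: w7:F. ✗
w7: no successors, so □¬p holds vacuously. ✓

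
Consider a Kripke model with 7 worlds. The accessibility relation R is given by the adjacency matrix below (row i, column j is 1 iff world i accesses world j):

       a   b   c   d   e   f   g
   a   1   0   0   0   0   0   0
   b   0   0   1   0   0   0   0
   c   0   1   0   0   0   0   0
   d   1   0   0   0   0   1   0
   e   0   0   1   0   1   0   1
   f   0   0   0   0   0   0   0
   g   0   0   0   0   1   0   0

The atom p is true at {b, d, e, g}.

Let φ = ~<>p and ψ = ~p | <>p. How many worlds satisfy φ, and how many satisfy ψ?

4 and 5

For ~<>p:
a: <>p is F. ✓
b: <>p is F. ✓
c: <>p is T. ✗
d: <>p is F. ✓
e: <>p is T. ✗
f: <>p is F. ✓
g: <>p is T. ✗
— 4 worlds.
For ~p | <>p:
a: ~p is T, <>p is F. ✓
b: ~p is F, <>p is F. ✗
c: ~p is T, <>p is T. ✓
d: ~p is F, <>p is F. ✗
e: ~p is F, <>p is T. ✓
f: ~p is T, <>p is F. ✓
g: ~p is F, <>p is T. ✓
— 5 worlds.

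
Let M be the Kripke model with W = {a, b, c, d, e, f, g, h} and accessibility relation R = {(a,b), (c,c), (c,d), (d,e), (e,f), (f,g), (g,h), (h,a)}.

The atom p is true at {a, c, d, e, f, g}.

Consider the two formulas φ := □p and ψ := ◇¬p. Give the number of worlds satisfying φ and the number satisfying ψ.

For □p:
a: successors {b}; p there: b:F. ✗
b: no successors, so □p holds vacuously. ✓
c: successors {c, d}; p there: c:T, d:T. ✓
d: successors {e}; p there: e:T. ✓
e: successors {f}; p there: f:T. ✓
f: successors {g}; p there: g:T. ✓
g: successors {h}; p there: h:F. ✗
h: successors {a}; p there: a:T. ✓
— 6 worlds.
For ◇¬p:
a: successors {b}; ¬p there: b:T. ✓
b: no successors, so ◇¬p fails. ✗
c: successors {c, d}; ¬p there: c:F, d:F. ✗
d: successors {e}; ¬p there: e:F. ✗
e: successors {f}; ¬p there: f:F. ✗
f: successors {g}; ¬p there: g:F. ✗
g: successors {h}; ¬p there: h:T. ✓
h: successors {a}; ¬p there: a:F. ✗
— 2 worlds.

6 and 2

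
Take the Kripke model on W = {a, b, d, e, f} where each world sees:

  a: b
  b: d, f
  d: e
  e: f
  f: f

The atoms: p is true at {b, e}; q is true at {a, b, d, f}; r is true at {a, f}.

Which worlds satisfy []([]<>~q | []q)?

a: successors {b}; []<>~q | []q there: b:T. ✓
b: successors {d, f}; []<>~q | []q there: d:F, f:T. ✗
d: successors {e}; []<>~q | []q there: e:T. ✓
e: successors {f}; []<>~q | []q there: f:T. ✓
f: successors {f}; []<>~q | []q there: f:T. ✓

{a, d, e, f}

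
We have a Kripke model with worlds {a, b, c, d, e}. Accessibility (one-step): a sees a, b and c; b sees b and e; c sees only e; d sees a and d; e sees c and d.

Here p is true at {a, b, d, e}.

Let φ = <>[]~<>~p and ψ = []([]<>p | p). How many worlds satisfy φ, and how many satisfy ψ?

For <>[]~<>~p:
a: successors {a, b, c}; []~<>~p there: a:F, b:F, c:F. ✗
b: successors {b, e}; []~<>~p there: b:F, e:T. ✓
c: successors {e}; []~<>~p there: e:T. ✓
d: successors {a, d}; []~<>~p there: a:F, d:F. ✗
e: successors {c, d}; []~<>~p there: c:F, d:F. ✗
— 2 worlds.
For []([]<>p | p):
a: successors {a, b, c}; []<>p | p there: a:T, b:T, c:T. ✓
b: successors {b, e}; []<>p | p there: b:T, e:T. ✓
c: successors {e}; []<>p | p there: e:T. ✓
d: successors {a, d}; []<>p | p there: a:T, d:T. ✓
e: successors {c, d}; []<>p | p there: c:T, d:T. ✓
— 5 worlds.

2 and 5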